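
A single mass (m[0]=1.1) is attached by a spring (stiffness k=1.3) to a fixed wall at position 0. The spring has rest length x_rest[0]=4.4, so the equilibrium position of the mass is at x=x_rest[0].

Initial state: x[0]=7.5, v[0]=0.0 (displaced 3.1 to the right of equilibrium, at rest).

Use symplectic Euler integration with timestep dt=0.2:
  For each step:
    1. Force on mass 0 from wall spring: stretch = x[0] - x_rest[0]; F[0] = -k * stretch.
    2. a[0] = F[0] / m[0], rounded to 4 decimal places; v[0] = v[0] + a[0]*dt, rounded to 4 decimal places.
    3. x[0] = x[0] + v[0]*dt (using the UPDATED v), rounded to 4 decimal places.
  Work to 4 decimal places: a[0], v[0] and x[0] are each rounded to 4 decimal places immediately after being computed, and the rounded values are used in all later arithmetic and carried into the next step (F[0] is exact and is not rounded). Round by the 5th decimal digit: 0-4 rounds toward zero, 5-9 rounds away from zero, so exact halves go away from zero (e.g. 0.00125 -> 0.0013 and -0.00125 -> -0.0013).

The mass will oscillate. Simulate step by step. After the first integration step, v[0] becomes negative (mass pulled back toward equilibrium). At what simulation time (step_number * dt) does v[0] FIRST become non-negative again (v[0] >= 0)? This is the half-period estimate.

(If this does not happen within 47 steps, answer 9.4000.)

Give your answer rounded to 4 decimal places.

Step 0: x=[7.5000] v=[0.0000]
Step 1: x=[7.3535] v=[-0.7327]
Step 2: x=[7.0673] v=[-1.4308]
Step 3: x=[6.6550] v=[-2.0613]
Step 4: x=[6.1361] v=[-2.5943]
Step 5: x=[5.5352] v=[-3.0047]
Step 6: x=[4.8806] v=[-3.2730]
Step 7: x=[4.2033] v=[-3.3866]
Step 8: x=[3.5353] v=[-3.3401]
Step 9: x=[2.9082] v=[-3.1357]
Step 10: x=[2.3516] v=[-2.7831]
Step 11: x=[1.8918] v=[-2.2989]
Step 12: x=[1.5506] v=[-1.7061]
Step 13: x=[1.3441] v=[-1.0326]
Step 14: x=[1.2820] v=[-0.3103]
Step 15: x=[1.3673] v=[0.4267]
First v>=0 after going negative at step 15, time=3.0000

Answer: 3.0000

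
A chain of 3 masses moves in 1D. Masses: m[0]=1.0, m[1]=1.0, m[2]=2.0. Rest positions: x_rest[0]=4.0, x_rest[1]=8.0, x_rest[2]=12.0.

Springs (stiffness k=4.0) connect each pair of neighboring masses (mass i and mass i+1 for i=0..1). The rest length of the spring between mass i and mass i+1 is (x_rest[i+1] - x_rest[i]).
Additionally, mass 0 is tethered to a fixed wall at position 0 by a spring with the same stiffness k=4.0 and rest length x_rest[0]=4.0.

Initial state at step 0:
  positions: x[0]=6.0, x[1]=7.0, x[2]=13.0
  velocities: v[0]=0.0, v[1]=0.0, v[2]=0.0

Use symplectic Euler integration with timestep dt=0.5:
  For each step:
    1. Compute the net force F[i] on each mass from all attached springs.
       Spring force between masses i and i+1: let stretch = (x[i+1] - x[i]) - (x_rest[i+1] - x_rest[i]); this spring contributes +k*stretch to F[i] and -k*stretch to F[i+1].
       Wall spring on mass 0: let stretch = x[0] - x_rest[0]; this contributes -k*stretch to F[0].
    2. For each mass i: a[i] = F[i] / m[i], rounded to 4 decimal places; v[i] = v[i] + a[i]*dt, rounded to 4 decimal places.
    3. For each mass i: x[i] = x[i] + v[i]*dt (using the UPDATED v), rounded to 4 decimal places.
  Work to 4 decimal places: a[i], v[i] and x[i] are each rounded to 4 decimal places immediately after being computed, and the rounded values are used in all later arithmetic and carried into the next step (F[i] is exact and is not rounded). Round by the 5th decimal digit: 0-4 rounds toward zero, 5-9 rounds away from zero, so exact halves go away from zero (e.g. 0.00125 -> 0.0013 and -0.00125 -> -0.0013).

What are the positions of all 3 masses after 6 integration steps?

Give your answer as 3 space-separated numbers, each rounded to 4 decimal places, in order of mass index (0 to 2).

Answer: 4.2500 7.1250 11.5625

Derivation:
Step 0: x=[6.0000 7.0000 13.0000] v=[0.0000 0.0000 0.0000]
Step 1: x=[1.0000 12.0000 12.0000] v=[-10.0000 10.0000 -2.0000]
Step 2: x=[6.0000 6.0000 13.0000] v=[10.0000 -12.0000 2.0000]
Step 3: x=[5.0000 7.0000 12.5000] v=[-2.0000 2.0000 -1.0000]
Step 4: x=[1.0000 11.5000 11.2500] v=[-8.0000 9.0000 -2.5000]
Step 5: x=[6.5000 5.2500 12.1250] v=[11.0000 -12.5000 1.7500]
Step 6: x=[4.2500 7.1250 11.5625] v=[-4.5000 3.7500 -1.1250]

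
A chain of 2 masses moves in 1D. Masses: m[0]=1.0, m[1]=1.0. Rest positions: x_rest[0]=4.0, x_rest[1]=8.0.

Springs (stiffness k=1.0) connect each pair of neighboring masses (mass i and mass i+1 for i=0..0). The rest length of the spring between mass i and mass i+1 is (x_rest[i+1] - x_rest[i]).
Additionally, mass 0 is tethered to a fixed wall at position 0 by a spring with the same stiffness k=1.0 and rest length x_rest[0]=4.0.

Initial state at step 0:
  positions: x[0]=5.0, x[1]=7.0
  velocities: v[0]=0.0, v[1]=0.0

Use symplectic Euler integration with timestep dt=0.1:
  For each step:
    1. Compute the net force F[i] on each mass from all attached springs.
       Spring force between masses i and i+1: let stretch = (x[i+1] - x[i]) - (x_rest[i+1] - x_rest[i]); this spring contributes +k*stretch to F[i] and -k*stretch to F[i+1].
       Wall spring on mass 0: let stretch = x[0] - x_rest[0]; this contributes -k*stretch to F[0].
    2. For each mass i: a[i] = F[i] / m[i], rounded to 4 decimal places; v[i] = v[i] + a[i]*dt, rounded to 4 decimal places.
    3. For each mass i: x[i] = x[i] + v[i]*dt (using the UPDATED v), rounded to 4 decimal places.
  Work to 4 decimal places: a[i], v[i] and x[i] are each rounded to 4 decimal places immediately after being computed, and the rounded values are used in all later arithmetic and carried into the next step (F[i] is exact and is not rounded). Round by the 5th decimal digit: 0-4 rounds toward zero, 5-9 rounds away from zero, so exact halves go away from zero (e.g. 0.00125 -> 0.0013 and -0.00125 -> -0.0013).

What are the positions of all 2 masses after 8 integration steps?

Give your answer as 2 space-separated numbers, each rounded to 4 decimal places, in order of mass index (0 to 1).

Answer: 4.0786 7.6209

Derivation:
Step 0: x=[5.0000 7.0000] v=[0.0000 0.0000]
Step 1: x=[4.9700 7.0200] v=[-0.3000 0.2000]
Step 2: x=[4.9108 7.0595] v=[-0.5920 0.3950]
Step 3: x=[4.8240 7.1175] v=[-0.8682 0.5801]
Step 4: x=[4.7119 7.1926] v=[-1.1213 0.7508]
Step 5: x=[4.5775 7.2829] v=[-1.3444 0.9027]
Step 6: x=[4.4243 7.3861] v=[-1.5316 1.0322]
Step 7: x=[4.2565 7.4997] v=[-1.6779 1.1360]
Step 8: x=[4.0786 7.6209] v=[-1.7792 1.2117]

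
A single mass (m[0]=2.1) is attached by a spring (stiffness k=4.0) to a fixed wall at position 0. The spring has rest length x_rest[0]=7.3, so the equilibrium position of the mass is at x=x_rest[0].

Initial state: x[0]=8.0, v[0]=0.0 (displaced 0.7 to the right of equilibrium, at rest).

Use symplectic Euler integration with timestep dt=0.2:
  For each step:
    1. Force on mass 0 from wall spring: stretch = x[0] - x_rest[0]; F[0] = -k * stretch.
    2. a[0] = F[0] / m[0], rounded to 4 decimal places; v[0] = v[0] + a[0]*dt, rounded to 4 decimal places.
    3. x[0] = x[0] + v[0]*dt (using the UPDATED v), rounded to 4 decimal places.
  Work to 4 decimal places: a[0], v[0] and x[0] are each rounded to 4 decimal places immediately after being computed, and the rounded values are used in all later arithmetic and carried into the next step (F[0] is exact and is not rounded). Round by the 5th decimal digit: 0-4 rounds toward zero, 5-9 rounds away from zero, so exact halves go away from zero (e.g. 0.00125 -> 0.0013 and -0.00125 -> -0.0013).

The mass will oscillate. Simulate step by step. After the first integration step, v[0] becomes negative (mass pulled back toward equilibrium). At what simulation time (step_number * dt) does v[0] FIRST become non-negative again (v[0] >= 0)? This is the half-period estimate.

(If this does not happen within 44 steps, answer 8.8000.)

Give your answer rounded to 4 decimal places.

Step 0: x=[8.0000] v=[0.0000]
Step 1: x=[7.9467] v=[-0.2667]
Step 2: x=[7.8441] v=[-0.5131]
Step 3: x=[7.7000] v=[-0.7204]
Step 4: x=[7.5254] v=[-0.8728]
Step 5: x=[7.3337] v=[-0.9587]
Step 6: x=[7.1394] v=[-0.9715]
Step 7: x=[6.9573] v=[-0.9103]
Step 8: x=[6.8014] v=[-0.7797]
Step 9: x=[6.6834] v=[-0.5898]
Step 10: x=[6.6124] v=[-0.3549]
Step 11: x=[6.5938] v=[-0.0930]
Step 12: x=[6.6290] v=[0.1760]
First v>=0 after going negative at step 12, time=2.4000

Answer: 2.4000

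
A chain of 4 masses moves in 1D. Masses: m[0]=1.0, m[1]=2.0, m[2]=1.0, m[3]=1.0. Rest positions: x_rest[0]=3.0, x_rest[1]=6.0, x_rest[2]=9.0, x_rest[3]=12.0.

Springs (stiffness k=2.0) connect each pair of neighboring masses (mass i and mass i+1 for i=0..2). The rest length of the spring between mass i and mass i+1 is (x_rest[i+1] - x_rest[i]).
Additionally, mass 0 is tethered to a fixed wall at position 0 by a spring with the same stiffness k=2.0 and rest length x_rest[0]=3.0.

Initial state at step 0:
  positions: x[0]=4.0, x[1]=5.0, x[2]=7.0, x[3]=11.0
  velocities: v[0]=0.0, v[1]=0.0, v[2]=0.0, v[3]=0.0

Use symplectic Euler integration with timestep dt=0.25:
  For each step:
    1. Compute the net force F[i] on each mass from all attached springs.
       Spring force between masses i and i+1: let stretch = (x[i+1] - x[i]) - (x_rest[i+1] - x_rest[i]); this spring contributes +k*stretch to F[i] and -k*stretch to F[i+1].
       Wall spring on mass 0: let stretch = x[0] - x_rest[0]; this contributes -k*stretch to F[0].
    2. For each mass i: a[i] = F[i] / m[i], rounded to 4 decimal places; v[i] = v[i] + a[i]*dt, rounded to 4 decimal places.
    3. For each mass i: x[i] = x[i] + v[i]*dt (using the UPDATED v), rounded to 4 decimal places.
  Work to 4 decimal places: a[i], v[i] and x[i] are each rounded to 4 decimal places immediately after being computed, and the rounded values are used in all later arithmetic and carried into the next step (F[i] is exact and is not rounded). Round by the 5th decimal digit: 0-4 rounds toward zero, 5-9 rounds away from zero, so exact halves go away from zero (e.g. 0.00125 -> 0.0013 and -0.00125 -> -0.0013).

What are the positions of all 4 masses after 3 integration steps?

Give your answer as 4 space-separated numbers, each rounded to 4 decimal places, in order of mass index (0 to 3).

Answer: 2.2305 5.3008 8.1700 10.4698

Derivation:
Step 0: x=[4.0000 5.0000 7.0000 11.0000] v=[0.0000 0.0000 0.0000 0.0000]
Step 1: x=[3.6250 5.0625 7.2500 10.8750] v=[-1.5000 0.2500 1.0000 -0.5000]
Step 2: x=[2.9766 5.1719 7.6797 10.6719] v=[-2.5938 0.4375 1.7188 -0.8125]
Step 3: x=[2.2305 5.3008 8.1700 10.4698] v=[-2.9845 0.5156 1.9610 -0.8086]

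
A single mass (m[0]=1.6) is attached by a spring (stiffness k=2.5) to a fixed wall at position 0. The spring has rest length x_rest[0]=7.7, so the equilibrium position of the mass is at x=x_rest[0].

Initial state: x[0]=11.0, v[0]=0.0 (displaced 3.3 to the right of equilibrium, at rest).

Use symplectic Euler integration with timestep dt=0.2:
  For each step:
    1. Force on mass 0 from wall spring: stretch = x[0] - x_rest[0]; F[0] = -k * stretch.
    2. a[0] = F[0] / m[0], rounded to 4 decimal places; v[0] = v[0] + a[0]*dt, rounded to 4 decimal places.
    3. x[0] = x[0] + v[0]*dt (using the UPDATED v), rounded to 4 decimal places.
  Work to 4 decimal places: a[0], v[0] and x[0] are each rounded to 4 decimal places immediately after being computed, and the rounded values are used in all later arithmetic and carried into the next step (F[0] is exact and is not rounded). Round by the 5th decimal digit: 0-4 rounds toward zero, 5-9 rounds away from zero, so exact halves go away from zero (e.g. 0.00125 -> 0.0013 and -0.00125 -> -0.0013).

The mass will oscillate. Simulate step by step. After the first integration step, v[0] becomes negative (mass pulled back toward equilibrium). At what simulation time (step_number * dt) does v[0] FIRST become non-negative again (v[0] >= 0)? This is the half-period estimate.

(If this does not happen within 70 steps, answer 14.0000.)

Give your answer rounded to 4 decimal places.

Step 0: x=[11.0000] v=[0.0000]
Step 1: x=[10.7937] v=[-1.0313]
Step 2: x=[10.3941] v=[-1.9981]
Step 3: x=[9.8261] v=[-2.8400]
Step 4: x=[9.1252] v=[-3.5044]
Step 5: x=[8.3352] v=[-3.9498]
Step 6: x=[7.5055] v=[-4.1483]
Step 7: x=[6.6880] v=[-4.0875]
Step 8: x=[5.9338] v=[-3.7712]
Step 9: x=[5.2899] v=[-3.2193]
Step 10: x=[4.7967] v=[-2.4661]
Step 11: x=[4.4849] v=[-1.5588]
Step 12: x=[4.3741] v=[-0.5541]
Step 13: x=[4.4711] v=[0.4852]
First v>=0 after going negative at step 13, time=2.6000

Answer: 2.6000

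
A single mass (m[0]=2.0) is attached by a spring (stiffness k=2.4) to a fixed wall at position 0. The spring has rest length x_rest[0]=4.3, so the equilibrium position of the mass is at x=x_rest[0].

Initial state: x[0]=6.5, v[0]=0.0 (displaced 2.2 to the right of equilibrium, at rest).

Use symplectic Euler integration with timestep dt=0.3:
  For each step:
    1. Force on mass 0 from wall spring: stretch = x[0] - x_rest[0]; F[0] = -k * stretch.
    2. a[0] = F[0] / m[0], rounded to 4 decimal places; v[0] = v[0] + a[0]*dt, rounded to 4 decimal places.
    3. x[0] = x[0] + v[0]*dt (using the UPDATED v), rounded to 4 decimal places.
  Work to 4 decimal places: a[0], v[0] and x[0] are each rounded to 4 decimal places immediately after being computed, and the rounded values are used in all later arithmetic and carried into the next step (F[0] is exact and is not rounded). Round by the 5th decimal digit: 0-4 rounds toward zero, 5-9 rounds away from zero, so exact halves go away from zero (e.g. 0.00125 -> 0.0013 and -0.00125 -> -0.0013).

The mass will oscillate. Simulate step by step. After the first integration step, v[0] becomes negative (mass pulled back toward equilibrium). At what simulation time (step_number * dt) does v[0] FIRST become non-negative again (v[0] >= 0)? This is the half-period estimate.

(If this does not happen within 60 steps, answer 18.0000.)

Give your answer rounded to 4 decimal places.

Answer: 3.0000

Derivation:
Step 0: x=[6.5000] v=[0.0000]
Step 1: x=[6.2624] v=[-0.7920]
Step 2: x=[5.8129] v=[-1.4985]
Step 3: x=[5.1999] v=[-2.0432]
Step 4: x=[4.4897] v=[-2.3672]
Step 5: x=[3.7591] v=[-2.4355]
Step 6: x=[3.0869] v=[-2.2408]
Step 7: x=[2.5457] v=[-1.8041]
Step 8: x=[2.1940] v=[-1.1725]
Step 9: x=[2.0697] v=[-0.4143]
Step 10: x=[2.1863] v=[0.3886]
First v>=0 after going negative at step 10, time=3.0000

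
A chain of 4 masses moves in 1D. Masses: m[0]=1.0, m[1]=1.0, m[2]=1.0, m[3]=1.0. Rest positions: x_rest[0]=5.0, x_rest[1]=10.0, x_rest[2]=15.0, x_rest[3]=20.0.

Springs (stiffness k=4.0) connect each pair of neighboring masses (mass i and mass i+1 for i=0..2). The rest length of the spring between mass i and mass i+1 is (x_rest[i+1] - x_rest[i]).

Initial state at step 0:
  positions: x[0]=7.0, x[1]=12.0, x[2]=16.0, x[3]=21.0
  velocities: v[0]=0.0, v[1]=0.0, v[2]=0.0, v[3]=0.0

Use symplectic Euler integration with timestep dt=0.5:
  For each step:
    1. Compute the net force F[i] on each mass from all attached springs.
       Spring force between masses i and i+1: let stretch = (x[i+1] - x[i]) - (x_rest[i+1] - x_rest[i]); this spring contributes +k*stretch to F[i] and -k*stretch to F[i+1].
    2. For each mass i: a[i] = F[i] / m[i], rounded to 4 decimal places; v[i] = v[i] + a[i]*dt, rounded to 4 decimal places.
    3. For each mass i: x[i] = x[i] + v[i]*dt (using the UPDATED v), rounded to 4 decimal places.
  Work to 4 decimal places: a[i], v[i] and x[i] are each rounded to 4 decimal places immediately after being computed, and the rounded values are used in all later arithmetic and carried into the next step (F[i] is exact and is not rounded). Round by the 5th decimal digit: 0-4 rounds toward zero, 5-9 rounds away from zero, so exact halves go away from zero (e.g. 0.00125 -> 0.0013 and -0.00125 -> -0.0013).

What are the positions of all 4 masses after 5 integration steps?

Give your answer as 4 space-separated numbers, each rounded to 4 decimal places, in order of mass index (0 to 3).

Answer: 6.0000 12.0000 16.0000 22.0000

Derivation:
Step 0: x=[7.0000 12.0000 16.0000 21.0000] v=[0.0000 0.0000 0.0000 0.0000]
Step 1: x=[7.0000 11.0000 17.0000 21.0000] v=[0.0000 -2.0000 2.0000 0.0000]
Step 2: x=[6.0000 12.0000 16.0000 22.0000] v=[-2.0000 2.0000 -2.0000 2.0000]
Step 3: x=[6.0000 11.0000 17.0000 22.0000] v=[0.0000 -2.0000 2.0000 0.0000]
Step 4: x=[6.0000 11.0000 17.0000 22.0000] v=[0.0000 0.0000 0.0000 0.0000]
Step 5: x=[6.0000 12.0000 16.0000 22.0000] v=[0.0000 2.0000 -2.0000 0.0000]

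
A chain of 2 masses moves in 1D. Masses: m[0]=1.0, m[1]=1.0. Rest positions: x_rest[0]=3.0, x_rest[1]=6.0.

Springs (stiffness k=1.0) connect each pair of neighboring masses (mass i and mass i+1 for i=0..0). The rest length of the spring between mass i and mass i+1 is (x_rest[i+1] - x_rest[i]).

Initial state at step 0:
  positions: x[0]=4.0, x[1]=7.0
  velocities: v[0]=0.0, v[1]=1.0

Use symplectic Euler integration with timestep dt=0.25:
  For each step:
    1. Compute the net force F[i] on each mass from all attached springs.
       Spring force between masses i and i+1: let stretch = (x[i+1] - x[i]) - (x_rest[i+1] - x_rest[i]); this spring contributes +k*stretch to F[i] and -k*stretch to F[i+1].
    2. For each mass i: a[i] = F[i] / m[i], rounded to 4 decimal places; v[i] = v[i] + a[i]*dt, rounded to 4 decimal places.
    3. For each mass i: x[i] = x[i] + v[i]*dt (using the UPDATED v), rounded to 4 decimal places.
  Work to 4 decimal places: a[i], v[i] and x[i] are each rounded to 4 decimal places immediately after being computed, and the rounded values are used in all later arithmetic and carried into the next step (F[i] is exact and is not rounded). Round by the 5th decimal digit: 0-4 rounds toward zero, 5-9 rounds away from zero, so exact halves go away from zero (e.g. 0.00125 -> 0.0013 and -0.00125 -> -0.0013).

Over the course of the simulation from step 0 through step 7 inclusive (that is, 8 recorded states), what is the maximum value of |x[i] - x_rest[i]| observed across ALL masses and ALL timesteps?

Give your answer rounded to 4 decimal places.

Step 0: x=[4.0000 7.0000] v=[0.0000 1.0000]
Step 1: x=[4.0000 7.2500] v=[0.0000 1.0000]
Step 2: x=[4.0156 7.4844] v=[0.0625 0.9375]
Step 3: x=[4.0605 7.6895] v=[0.1797 0.8203]
Step 4: x=[4.1448 7.8553] v=[0.3370 0.6631]
Step 5: x=[4.2735 7.9767] v=[0.5146 0.4855]
Step 6: x=[4.4461 8.0541] v=[0.6904 0.3097]
Step 7: x=[4.6567 8.0935] v=[0.8424 0.1577]
Max displacement = 2.0935

Answer: 2.0935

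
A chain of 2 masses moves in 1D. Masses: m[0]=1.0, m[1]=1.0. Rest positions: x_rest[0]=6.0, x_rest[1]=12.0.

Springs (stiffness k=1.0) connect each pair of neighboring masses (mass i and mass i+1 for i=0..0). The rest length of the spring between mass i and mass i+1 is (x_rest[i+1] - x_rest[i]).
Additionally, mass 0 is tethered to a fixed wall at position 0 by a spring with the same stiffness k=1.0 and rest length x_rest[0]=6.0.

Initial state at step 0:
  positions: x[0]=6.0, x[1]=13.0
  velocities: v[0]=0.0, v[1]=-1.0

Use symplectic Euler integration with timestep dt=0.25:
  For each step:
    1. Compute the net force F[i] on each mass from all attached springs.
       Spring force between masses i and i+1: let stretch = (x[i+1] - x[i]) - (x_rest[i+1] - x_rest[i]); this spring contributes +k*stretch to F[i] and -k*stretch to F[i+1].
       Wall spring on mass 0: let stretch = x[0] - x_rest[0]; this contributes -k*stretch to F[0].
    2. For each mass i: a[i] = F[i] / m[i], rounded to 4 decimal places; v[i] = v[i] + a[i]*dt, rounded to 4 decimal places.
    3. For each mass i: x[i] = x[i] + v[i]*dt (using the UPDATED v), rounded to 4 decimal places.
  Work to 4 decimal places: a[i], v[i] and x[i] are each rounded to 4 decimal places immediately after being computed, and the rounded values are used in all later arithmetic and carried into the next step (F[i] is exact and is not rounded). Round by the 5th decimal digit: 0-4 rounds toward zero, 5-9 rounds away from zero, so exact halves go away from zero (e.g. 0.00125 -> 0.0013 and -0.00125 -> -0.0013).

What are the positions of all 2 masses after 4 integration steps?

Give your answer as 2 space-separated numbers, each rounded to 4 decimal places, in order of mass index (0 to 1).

Answer: 6.3234 11.6287

Derivation:
Step 0: x=[6.0000 13.0000] v=[0.0000 -1.0000]
Step 1: x=[6.0625 12.6875] v=[0.2500 -1.2500]
Step 2: x=[6.1602 12.3359] v=[0.3906 -1.4063]
Step 3: x=[6.2588 11.9734] v=[0.3945 -1.4502]
Step 4: x=[6.3234 11.6287] v=[0.2585 -1.3789]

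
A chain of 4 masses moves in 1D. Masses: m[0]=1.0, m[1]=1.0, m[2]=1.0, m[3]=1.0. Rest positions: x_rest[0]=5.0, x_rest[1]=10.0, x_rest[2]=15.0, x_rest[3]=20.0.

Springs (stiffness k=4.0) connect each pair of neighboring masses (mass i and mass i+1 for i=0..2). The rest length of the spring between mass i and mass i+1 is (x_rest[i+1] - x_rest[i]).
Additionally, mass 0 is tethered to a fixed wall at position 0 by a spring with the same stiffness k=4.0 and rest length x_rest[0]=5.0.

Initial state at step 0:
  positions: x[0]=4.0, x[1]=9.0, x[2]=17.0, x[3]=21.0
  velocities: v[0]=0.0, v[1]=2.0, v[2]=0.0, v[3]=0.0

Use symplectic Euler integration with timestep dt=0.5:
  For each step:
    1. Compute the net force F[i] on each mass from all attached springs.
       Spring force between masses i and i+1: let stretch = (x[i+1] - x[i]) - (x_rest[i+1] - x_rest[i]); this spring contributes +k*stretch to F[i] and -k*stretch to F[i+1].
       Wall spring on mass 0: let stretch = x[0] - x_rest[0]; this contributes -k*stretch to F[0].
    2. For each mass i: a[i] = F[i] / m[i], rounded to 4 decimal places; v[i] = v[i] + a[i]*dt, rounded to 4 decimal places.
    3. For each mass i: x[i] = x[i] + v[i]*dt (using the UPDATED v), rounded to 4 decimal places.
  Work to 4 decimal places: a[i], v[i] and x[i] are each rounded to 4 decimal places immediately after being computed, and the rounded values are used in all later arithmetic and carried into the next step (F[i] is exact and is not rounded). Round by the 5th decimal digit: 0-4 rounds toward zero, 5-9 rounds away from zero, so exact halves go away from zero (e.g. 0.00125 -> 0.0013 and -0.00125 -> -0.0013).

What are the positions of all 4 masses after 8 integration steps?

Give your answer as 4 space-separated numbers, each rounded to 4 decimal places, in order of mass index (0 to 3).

Step 0: x=[4.0000 9.0000 17.0000 21.0000] v=[0.0000 2.0000 0.0000 0.0000]
Step 1: x=[5.0000 13.0000 13.0000 22.0000] v=[2.0000 8.0000 -8.0000 2.0000]
Step 2: x=[9.0000 9.0000 18.0000 19.0000] v=[8.0000 -8.0000 10.0000 -6.0000]
Step 3: x=[4.0000 14.0000 15.0000 20.0000] v=[-10.0000 10.0000 -6.0000 2.0000]
Step 4: x=[5.0000 10.0000 16.0000 21.0000] v=[2.0000 -8.0000 2.0000 2.0000]
Step 5: x=[6.0000 7.0000 16.0000 22.0000] v=[2.0000 -6.0000 0.0000 2.0000]
Step 6: x=[2.0000 12.0000 13.0000 22.0000] v=[-8.0000 10.0000 -6.0000 0.0000]
Step 7: x=[6.0000 8.0000 18.0000 18.0000] v=[8.0000 -8.0000 10.0000 -8.0000]
Step 8: x=[6.0000 12.0000 13.0000 19.0000] v=[0.0000 8.0000 -10.0000 2.0000]

Answer: 6.0000 12.0000 13.0000 19.0000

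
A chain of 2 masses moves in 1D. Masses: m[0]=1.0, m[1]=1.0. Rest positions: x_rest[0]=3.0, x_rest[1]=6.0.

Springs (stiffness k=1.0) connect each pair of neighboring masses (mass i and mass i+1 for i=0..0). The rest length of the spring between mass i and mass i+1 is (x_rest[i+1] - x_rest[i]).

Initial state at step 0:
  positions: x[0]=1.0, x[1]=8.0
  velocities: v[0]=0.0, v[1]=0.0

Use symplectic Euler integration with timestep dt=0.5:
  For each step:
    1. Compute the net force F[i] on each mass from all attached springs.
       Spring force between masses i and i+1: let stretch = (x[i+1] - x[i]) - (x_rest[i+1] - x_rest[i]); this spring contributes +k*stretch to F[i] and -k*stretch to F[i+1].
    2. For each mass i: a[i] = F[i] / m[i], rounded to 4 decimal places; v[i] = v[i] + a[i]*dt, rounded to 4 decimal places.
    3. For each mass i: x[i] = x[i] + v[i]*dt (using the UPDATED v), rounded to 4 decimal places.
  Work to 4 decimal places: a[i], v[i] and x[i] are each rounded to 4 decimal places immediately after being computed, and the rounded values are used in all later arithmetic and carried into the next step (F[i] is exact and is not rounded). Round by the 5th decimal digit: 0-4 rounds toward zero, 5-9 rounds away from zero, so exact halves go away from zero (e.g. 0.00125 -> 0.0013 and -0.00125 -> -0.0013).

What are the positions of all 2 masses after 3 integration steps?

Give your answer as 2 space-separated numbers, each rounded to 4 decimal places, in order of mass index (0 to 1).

Answer: 4.7500 4.2500

Derivation:
Step 0: x=[1.0000 8.0000] v=[0.0000 0.0000]
Step 1: x=[2.0000 7.0000] v=[2.0000 -2.0000]
Step 2: x=[3.5000 5.5000] v=[3.0000 -3.0000]
Step 3: x=[4.7500 4.2500] v=[2.5000 -2.5000]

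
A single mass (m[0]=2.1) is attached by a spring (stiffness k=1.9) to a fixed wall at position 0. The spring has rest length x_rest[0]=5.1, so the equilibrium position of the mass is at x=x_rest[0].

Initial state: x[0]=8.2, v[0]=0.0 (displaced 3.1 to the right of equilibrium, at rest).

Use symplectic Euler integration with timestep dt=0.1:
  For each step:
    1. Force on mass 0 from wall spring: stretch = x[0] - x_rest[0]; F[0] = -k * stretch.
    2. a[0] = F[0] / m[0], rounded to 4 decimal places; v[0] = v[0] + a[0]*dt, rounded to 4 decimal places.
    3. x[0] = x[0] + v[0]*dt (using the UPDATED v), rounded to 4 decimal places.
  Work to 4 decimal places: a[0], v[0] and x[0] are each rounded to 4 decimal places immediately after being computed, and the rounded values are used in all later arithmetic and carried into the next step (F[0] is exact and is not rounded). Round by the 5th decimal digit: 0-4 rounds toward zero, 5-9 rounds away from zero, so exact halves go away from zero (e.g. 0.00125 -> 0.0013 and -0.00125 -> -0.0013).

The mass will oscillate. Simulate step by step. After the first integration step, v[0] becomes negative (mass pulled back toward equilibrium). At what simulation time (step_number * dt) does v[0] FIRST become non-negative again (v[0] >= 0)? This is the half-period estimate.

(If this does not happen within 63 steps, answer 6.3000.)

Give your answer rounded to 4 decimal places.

Answer: 3.4000

Derivation:
Step 0: x=[8.2000] v=[0.0000]
Step 1: x=[8.1720] v=[-0.2805]
Step 2: x=[8.1162] v=[-0.5584]
Step 3: x=[8.0331] v=[-0.8313]
Step 4: x=[7.9234] v=[-1.0967]
Step 5: x=[7.7882] v=[-1.3522]
Step 6: x=[7.6287] v=[-1.5954]
Step 7: x=[7.4463] v=[-1.8242]
Step 8: x=[7.2427] v=[-2.0365]
Step 9: x=[7.0197] v=[-2.2304]
Step 10: x=[6.7793] v=[-2.4041]
Step 11: x=[6.5237] v=[-2.5560]
Step 12: x=[6.2552] v=[-2.6848]
Step 13: x=[5.9763] v=[-2.7893]
Step 14: x=[5.6894] v=[-2.8686]
Step 15: x=[5.3972] v=[-2.9219]
Step 16: x=[5.1023] v=[-2.9488]
Step 17: x=[4.8074] v=[-2.9490]
Step 18: x=[4.5152] v=[-2.9225]
Step 19: x=[4.2282] v=[-2.8696]
Step 20: x=[3.9491] v=[-2.7907]
Step 21: x=[3.6804] v=[-2.6866]
Step 22: x=[3.4246] v=[-2.5582]
Step 23: x=[3.1839] v=[-2.4066]
Step 24: x=[2.9606] v=[-2.2332]
Step 25: x=[2.7566] v=[-2.0396]
Step 26: x=[2.5738] v=[-1.8276]
Step 27: x=[2.4139] v=[-1.5990]
Step 28: x=[2.2783] v=[-1.3560]
Step 29: x=[2.1682] v=[-1.1007]
Step 30: x=[2.0847] v=[-0.8354]
Step 31: x=[2.0284] v=[-0.5626]
Step 32: x=[1.9999] v=[-0.2847]
Step 33: x=[1.9995] v=[-0.0042]
Step 34: x=[2.0271] v=[0.2763]
First v>=0 after going negative at step 34, time=3.4000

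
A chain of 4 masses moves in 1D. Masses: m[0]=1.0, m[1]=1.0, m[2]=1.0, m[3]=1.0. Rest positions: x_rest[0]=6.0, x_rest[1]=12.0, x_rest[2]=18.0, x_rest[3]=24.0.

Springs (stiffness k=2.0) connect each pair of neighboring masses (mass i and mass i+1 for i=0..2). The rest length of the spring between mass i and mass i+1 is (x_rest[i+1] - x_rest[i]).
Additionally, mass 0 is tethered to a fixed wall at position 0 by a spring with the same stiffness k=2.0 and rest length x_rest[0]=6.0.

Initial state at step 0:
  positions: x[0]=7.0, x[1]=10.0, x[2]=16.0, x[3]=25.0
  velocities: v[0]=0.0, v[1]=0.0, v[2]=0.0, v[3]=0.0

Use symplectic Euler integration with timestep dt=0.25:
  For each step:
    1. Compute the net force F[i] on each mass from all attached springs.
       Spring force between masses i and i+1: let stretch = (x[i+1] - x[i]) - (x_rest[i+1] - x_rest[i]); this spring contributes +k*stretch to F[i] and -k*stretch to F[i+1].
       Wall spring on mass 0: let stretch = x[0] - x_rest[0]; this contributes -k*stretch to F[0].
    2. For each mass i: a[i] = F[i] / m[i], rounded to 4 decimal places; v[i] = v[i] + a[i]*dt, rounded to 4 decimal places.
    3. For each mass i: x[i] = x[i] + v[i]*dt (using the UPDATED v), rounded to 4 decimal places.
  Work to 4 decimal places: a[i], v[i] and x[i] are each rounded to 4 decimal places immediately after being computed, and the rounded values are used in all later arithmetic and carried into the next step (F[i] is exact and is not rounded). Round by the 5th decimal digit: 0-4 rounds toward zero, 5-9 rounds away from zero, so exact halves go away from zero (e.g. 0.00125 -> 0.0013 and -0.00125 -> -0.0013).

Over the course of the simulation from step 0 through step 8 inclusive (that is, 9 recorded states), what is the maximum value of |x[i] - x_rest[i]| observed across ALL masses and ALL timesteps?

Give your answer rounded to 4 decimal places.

Answer: 2.0411

Derivation:
Step 0: x=[7.0000 10.0000 16.0000 25.0000] v=[0.0000 0.0000 0.0000 0.0000]
Step 1: x=[6.5000 10.3750 16.3750 24.6250] v=[-2.0000 1.5000 1.5000 -1.5000]
Step 2: x=[5.6719 11.0156 17.0313 23.9688] v=[-3.3125 2.5625 2.6250 -2.6250]
Step 3: x=[4.8028 11.7402 17.8028 23.1954] v=[-3.4766 2.8985 3.0859 -3.0938]
Step 4: x=[4.2005 12.3555 18.4905 22.4979] v=[-2.4093 2.4611 2.7509 -2.7901]
Step 5: x=[4.0925 12.7183 18.9123 22.0495] v=[-0.4321 1.4511 1.6871 -1.7938]
Step 6: x=[4.5512 12.7771 18.9520 21.9589] v=[1.8346 0.2352 0.1587 -0.3624]
Step 7: x=[5.4692 12.5795 18.5957 22.2425] v=[3.6720 -0.7903 -1.4253 1.1342]
Step 8: x=[6.5924 12.2452 17.9432 22.8202] v=[4.4926 -1.3374 -2.6100 2.3108]
Max displacement = 2.0411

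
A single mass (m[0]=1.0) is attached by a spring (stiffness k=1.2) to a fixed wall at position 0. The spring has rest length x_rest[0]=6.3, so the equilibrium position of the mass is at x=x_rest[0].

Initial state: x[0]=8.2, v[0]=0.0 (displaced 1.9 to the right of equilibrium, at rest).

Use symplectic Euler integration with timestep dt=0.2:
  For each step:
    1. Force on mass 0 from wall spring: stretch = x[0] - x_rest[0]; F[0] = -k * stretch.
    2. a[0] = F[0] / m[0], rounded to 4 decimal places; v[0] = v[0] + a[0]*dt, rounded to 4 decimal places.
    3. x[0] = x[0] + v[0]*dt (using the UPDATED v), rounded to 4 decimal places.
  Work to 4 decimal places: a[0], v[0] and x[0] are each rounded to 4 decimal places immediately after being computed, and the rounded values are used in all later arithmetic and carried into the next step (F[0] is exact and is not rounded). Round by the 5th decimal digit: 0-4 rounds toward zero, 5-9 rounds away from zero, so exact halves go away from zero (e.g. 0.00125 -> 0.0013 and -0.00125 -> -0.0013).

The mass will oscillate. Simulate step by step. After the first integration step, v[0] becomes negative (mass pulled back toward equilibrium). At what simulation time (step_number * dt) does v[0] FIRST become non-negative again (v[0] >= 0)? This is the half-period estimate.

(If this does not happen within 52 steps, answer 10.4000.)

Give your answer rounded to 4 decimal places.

Answer: 3.0000

Derivation:
Step 0: x=[8.2000] v=[0.0000]
Step 1: x=[8.1088] v=[-0.4560]
Step 2: x=[7.9308] v=[-0.8901]
Step 3: x=[7.6745] v=[-1.2815]
Step 4: x=[7.3522] v=[-1.6114]
Step 5: x=[6.9794] v=[-1.8639]
Step 6: x=[6.5740] v=[-2.0270]
Step 7: x=[6.1554] v=[-2.0928]
Step 8: x=[5.7438] v=[-2.0581]
Step 9: x=[5.3589] v=[-1.9246]
Step 10: x=[5.0192] v=[-1.6987]
Step 11: x=[4.7409] v=[-1.3913]
Step 12: x=[4.5375] v=[-1.0171]
Step 13: x=[4.4187] v=[-0.5941]
Step 14: x=[4.3902] v=[-0.1426]
Step 15: x=[4.4534] v=[0.3158]
First v>=0 after going negative at step 15, time=3.0000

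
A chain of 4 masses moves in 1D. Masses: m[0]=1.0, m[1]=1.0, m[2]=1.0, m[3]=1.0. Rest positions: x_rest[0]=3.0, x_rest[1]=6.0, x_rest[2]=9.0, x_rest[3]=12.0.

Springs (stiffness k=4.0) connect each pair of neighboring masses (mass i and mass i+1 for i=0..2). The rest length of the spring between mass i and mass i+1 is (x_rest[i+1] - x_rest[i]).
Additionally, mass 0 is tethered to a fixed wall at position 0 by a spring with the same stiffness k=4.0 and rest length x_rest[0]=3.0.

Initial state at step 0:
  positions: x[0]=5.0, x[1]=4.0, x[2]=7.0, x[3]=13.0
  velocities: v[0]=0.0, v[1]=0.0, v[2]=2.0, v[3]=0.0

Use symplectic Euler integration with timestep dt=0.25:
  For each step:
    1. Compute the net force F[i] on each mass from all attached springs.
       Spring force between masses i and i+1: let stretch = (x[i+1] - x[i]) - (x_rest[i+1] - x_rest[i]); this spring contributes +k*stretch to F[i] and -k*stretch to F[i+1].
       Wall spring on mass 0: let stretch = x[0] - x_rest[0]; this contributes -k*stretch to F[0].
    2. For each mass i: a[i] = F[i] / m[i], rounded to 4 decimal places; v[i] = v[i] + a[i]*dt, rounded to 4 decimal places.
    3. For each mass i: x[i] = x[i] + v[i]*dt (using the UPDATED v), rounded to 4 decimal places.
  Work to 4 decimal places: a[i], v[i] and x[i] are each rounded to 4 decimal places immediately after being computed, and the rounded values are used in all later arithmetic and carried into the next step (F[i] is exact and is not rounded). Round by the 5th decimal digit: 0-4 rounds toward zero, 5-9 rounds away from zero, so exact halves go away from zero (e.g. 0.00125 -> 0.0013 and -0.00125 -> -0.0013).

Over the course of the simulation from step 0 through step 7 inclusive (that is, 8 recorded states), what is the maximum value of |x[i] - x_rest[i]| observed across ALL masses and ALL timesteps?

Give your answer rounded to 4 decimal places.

Step 0: x=[5.0000 4.0000 7.0000 13.0000] v=[0.0000 0.0000 2.0000 0.0000]
Step 1: x=[3.5000 5.0000 8.2500 12.2500] v=[-6.0000 4.0000 5.0000 -3.0000]
Step 2: x=[1.5000 6.4375 9.6875 11.2500] v=[-8.0000 5.7500 5.7500 -4.0000]
Step 3: x=[0.3594 7.4531 10.7031 10.6094] v=[-4.5625 4.0625 4.0625 -2.5625]
Step 4: x=[0.9024 7.5078 10.8828 10.7422] v=[2.1718 0.2188 0.7188 0.5312]
Step 5: x=[2.8711 6.7549 10.1836 11.6602] v=[7.8748 -3.0116 -2.7968 3.6718]
Step 6: x=[5.0930 5.8882 8.9964 12.9590] v=[8.8875 -3.4667 -4.7489 5.1952]
Step 7: x=[6.2404 5.5998 8.0228 14.0172] v=[4.5897 -1.1537 -3.8945 4.2326]
Max displacement = 3.2404

Answer: 3.2404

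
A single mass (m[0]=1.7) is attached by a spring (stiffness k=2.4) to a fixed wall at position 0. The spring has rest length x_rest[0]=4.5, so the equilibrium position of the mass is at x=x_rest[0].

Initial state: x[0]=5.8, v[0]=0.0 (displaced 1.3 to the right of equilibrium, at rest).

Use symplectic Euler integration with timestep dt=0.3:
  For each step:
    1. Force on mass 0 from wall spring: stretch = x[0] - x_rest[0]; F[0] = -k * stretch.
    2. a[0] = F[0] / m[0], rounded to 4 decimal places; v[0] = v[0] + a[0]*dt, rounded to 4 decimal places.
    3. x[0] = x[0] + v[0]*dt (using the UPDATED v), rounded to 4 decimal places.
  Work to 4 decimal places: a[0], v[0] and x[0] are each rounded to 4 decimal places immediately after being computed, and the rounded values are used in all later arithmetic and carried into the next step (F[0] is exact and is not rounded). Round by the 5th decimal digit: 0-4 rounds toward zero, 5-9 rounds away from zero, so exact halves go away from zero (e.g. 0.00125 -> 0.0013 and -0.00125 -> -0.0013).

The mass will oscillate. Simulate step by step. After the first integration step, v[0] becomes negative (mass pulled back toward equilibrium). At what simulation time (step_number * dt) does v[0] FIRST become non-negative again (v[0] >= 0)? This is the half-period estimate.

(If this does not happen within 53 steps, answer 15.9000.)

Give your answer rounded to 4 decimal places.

Answer: 2.7000

Derivation:
Step 0: x=[5.8000] v=[0.0000]
Step 1: x=[5.6348] v=[-0.5506]
Step 2: x=[5.3254] v=[-1.0312]
Step 3: x=[4.9112] v=[-1.3808]
Step 4: x=[4.4447] v=[-1.5550]
Step 5: x=[3.9852] v=[-1.5316]
Step 6: x=[3.5911] v=[-1.3136]
Step 7: x=[3.3125] v=[-0.9286]
Step 8: x=[3.1848] v=[-0.4257]
Step 9: x=[3.2242] v=[0.1313]
First v>=0 after going negative at step 9, time=2.7000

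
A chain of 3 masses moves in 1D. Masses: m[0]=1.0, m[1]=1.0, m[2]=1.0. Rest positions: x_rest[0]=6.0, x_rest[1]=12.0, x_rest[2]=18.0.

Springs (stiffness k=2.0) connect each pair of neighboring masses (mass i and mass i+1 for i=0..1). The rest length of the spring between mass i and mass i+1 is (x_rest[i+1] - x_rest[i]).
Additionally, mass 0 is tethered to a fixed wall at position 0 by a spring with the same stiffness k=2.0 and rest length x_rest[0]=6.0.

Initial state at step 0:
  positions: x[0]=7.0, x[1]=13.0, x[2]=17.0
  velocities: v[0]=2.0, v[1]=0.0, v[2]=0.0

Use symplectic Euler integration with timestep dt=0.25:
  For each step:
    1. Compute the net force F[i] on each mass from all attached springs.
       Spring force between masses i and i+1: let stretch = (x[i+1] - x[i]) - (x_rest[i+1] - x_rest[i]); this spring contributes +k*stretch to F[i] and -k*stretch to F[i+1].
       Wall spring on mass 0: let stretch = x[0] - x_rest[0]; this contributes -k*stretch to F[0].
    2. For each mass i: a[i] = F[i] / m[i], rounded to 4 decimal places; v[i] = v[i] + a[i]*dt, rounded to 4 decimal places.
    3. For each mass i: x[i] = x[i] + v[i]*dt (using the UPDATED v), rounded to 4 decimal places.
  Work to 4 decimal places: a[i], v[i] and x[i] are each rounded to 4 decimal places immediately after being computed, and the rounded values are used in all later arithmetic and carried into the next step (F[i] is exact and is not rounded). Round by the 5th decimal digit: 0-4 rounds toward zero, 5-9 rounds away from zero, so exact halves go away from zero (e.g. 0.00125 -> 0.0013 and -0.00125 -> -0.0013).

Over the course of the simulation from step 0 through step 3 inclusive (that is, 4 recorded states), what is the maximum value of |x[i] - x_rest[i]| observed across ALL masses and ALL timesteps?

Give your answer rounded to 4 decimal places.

Answer: 1.5000

Derivation:
Step 0: x=[7.0000 13.0000 17.0000] v=[2.0000 0.0000 0.0000]
Step 1: x=[7.3750 12.7500 17.2500] v=[1.5000 -1.0000 1.0000]
Step 2: x=[7.5000 12.3906 17.6875] v=[0.5000 -1.4375 1.7500]
Step 3: x=[7.2988 12.0820 18.2129] v=[-0.8047 -1.2344 2.1016]
Max displacement = 1.5000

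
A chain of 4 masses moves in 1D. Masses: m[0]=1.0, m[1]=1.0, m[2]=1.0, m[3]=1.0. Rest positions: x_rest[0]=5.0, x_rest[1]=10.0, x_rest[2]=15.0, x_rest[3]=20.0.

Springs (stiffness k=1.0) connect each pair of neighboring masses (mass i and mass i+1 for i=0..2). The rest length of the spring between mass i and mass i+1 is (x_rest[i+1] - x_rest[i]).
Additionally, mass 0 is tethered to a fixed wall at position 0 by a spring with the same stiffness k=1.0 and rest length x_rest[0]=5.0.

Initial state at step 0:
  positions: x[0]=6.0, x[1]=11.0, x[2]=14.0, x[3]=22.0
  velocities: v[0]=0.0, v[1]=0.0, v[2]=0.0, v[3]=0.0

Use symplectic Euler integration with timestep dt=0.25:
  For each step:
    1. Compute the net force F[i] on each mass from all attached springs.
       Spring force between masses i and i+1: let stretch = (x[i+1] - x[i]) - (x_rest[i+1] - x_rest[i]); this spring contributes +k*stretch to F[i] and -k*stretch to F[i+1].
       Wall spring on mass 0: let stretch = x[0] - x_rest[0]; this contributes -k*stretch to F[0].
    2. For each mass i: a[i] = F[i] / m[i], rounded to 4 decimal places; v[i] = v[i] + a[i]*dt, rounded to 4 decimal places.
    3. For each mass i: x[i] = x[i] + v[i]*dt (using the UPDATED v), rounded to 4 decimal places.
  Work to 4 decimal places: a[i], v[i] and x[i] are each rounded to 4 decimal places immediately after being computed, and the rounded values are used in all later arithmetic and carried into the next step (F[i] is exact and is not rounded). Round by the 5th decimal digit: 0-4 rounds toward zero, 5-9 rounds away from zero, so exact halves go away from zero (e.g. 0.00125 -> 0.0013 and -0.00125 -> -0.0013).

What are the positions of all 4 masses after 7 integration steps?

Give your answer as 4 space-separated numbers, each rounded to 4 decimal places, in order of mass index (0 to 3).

Answer: 4.5545 10.1147 17.3869 19.6691

Derivation:
Step 0: x=[6.0000 11.0000 14.0000 22.0000] v=[0.0000 0.0000 0.0000 0.0000]
Step 1: x=[5.9375 10.8750 14.3125 21.8125] v=[-0.2500 -0.5000 1.2500 -0.7500]
Step 2: x=[5.8125 10.6563 14.8789 21.4688] v=[-0.5000 -0.8750 2.2656 -1.3750]
Step 3: x=[5.6270 10.3987 15.5933 21.0257] v=[-0.7422 -1.0303 2.8574 -1.7725]
Step 4: x=[5.3880 10.1676 16.3225 20.5556] v=[-0.9560 -0.9246 2.9169 -1.8806]
Step 5: x=[5.1110 10.0224 16.9316 20.1334] v=[-1.1081 -0.5808 2.4365 -1.6889]
Step 6: x=[4.8215 10.0021 17.3090 19.8236] v=[-1.1580 -0.0814 1.5097 -1.2394]
Step 7: x=[4.5545 10.1147 17.3869 19.6691] v=[-1.0682 0.4502 0.3116 -0.6181]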